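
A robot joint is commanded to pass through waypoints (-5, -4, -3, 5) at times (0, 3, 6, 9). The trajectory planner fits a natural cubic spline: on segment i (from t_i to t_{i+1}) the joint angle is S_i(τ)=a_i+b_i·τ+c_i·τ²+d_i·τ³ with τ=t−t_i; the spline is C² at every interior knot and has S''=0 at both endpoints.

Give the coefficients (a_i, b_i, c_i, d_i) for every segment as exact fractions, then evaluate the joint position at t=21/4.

Δ: Δ0=1/3, Δ1=1/3, Δ2=8/3
row 1: diag=12, rhs=0; c'=1/4, d'=0
row 2: denom=12−3·1/4=45/4; d'=(14−3·0)/(45/4)=56/45
back: M2=56/45
back: M1=0−1/4·56/45=-14/45
M: M0=0, M1=-14/45, M2=56/45, M3=0
seg 0: a=-5, c=M0/2=0, d=(M1−M0)/(6·3)=-7/405, b=Δ0−h0·(2M0+M1)/6=22/45
seg 1: a=-4, c=M1/2=-7/45, d=(M2−M1)/(6·3)=7/81, b=Δ1−h1·(2M1+M2)/6=1/45
seg 2: a=-3, c=M2/2=28/45, d=(M3−M2)/(6·3)=-28/405, b=Δ2−h2·(2M2+M3)/6=64/45
t_q=21/4 → seg 1, τ=9/4; S=-4+1/45·τ+-7/45·τ²+7/81·τ³=-1201/320

  seg 0: a=-5 b=22/45 c=0 d=-7/405
  seg 1: a=-4 b=1/45 c=-7/45 d=7/81
  seg 2: a=-3 b=64/45 c=28/45 d=-28/405
S(21/4) = -1201/320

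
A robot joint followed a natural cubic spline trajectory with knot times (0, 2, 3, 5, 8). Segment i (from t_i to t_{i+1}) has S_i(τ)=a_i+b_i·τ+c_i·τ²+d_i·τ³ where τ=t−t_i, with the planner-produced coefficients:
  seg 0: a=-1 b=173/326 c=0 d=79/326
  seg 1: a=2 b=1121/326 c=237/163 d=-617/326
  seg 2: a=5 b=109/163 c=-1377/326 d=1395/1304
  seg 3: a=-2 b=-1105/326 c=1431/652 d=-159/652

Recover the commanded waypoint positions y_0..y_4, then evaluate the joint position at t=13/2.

y_0 = S_0(0) = a_0 = -1
y_1 = S_1(0) = a_1 = 2
y_2 = S_2(0) = a_2 = 5
y_3 = S_3(0) = a_3 = -2
y_4 = S_3(3) = 1
t_q=13/2 is in segment 3 (τ=3/2); S_3(τ)=-15487/5216

y_0=-1 y_1=2 y_2=5 y_3=-2 y_4=1
S(13/2) = -15487/5216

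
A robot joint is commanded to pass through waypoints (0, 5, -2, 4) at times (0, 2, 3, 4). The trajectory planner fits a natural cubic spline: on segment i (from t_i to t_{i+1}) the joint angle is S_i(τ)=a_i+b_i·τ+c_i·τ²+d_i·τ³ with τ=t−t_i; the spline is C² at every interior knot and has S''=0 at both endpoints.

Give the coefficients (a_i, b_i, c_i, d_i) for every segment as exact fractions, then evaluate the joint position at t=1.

Δ: Δ0=5/2, Δ1=-7, Δ2=6
row 1: diag=6, rhs=-57; c'=1/6, d'=-19/2
row 2: denom=4−1·1/6=23/6; d'=(78−1·-19/2)/(23/6)=525/23
back: M2=525/23
back: M1=-19/2−1/6·525/23=-306/23
M: M0=0, M1=-306/23, M2=525/23, M3=0
seg 0: a=0, c=M0/2=0, d=(M1−M0)/(6·2)=-51/46, b=Δ0−h0·(2M0+M1)/6=319/46
seg 1: a=5, c=M1/2=-153/23, d=(M2−M1)/(6·1)=277/46, b=Δ1−h1·(2M1+M2)/6=-293/46
seg 2: a=-2, c=M2/2=525/46, d=(M3−M2)/(6·1)=-175/46, b=Δ2−h2·(2M2+M3)/6=-37/23
t_q=1 → seg 0, τ=1; S=0+319/46·τ+0·τ²+-51/46·τ³=134/23

  seg 0: a=0 b=319/46 c=0 d=-51/46
  seg 1: a=5 b=-293/46 c=-153/23 d=277/46
  seg 2: a=-2 b=-37/23 c=525/46 d=-175/46
S(1) = 134/23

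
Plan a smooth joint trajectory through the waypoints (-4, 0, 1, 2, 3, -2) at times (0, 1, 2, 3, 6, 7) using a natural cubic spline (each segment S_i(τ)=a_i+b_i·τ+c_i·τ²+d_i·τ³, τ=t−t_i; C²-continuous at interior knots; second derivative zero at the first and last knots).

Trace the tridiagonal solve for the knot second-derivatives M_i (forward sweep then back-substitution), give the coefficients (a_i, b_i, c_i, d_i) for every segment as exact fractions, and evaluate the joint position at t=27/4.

Δ: Δ0=4, Δ1=1, Δ2=1, Δ3=1/3, Δ4=-5
row 1: diag=4, rhs=-18; c'=1/4, d'=-9/2
row 2: denom=4−1·1/4=15/4; d'=(0−1·-9/2)/(15/4)=6/5
row 3: denom=8−1·4/15=116/15; d'=(-4−1·6/5)/(116/15)=-39/58
row 4: denom=8−3·45/116=793/116; d'=(-32−3·-39/58)/(793/116)=-3478/793
back: M4=-3478/793
back: M3=-39/58−45/116·-3478/793=816/793
back: M2=6/5−4/15·816/793=734/793
back: M1=-9/2−1/4·734/793=-3752/793
M: M0=0, M1=-3752/793, M2=734/793, M3=816/793, M4=-3478/793, M5=0
seg 0: a=-4, c=M0/2=0, d=(M1−M0)/(6·1)=-1876/2379, b=Δ0−h0·(2M0+M1)/6=11392/2379
seg 1: a=0, c=M1/2=-1876/793, d=(M2−M1)/(6·1)=2243/2379, b=Δ1−h1·(2M1+M2)/6=5764/2379
seg 2: a=1, c=M2/2=367/793, d=(M3−M2)/(6·1)=41/2379, b=Δ2−h2·(2M2+M3)/6=1237/2379
seg 3: a=2, c=M3/2=408/793, d=(M4−M3)/(6·3)=-2147/7137, b=Δ3−h3·(2M3+M4)/6=274/183
seg 4: a=3, c=M4/2=-1739/793, d=(M5−M4)/(6·1)=1739/2379, b=Δ4−h4·(2M4+M5)/6=-8417/2379
t_q=27/4 → seg 4, τ=3/4; S=3+-8417/2379·τ+-1739/793·τ²+1739/2379·τ³=-29369/50752

  seg 0: a=-4 b=11392/2379 c=0 d=-1876/2379
  seg 1: a=0 b=5764/2379 c=-1876/793 d=2243/2379
  seg 2: a=1 b=1237/2379 c=367/793 d=41/2379
  seg 3: a=2 b=274/183 c=408/793 d=-2147/7137
  seg 4: a=3 b=-8417/2379 c=-1739/793 d=1739/2379
S(27/4) = -29369/50752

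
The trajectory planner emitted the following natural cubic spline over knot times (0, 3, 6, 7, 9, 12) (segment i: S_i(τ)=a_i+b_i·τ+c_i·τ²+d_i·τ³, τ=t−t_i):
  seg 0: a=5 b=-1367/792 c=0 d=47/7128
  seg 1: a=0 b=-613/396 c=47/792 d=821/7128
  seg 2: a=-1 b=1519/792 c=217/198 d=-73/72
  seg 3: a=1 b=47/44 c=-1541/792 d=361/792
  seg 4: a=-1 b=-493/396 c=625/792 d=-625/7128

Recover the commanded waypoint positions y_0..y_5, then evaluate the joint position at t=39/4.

y_0 = S_0(0) = a_0 = 5
y_1 = S_1(0) = a_1 = 0
y_2 = S_2(0) = a_2 = -1
y_3 = S_3(0) = a_3 = 1
y_4 = S_4(0) = a_4 = -1
y_5 = S_4(3) = 0
t_q=39/4 is in segment 4 (τ=3/4); S_4(τ)=-8599/5632

y_0=5 y_1=0 y_2=-1 y_3=1 y_4=-1 y_5=0
S(39/4) = -8599/5632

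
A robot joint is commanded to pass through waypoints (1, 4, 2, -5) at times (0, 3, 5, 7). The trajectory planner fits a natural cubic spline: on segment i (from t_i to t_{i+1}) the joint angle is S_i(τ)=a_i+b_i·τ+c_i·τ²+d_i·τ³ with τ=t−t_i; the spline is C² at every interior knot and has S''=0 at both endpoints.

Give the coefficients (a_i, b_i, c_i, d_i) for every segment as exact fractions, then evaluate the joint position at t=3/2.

  seg 0: a=1 b=109/76 c=0 d=-11/228
  seg 1: a=4 b=5/38 c=-33/76 d=-5/76
  seg 2: a=2 b=-91/38 c=-63/76 d=21/152
S(3/2) = 1817/608

Δ: Δ0=1, Δ1=-1, Δ2=-7/2
row 1: diag=10, rhs=-12; c'=1/5, d'=-6/5
row 2: denom=8−2·1/5=38/5; d'=(-15−2·-6/5)/(38/5)=-63/38
back: M2=-63/38
back: M1=-6/5−1/5·-63/38=-33/38
M: M0=0, M1=-33/38, M2=-63/38, M3=0
seg 0: a=1, c=M0/2=0, d=(M1−M0)/(6·3)=-11/228, b=Δ0−h0·(2M0+M1)/6=109/76
seg 1: a=4, c=M1/2=-33/76, d=(M2−M1)/(6·2)=-5/76, b=Δ1−h1·(2M1+M2)/6=5/38
seg 2: a=2, c=M2/2=-63/76, d=(M3−M2)/(6·2)=21/152, b=Δ2−h2·(2M2+M3)/6=-91/38
t_q=3/2 → seg 0, τ=3/2; S=1+109/76·τ+0·τ²+-11/228·τ³=1817/608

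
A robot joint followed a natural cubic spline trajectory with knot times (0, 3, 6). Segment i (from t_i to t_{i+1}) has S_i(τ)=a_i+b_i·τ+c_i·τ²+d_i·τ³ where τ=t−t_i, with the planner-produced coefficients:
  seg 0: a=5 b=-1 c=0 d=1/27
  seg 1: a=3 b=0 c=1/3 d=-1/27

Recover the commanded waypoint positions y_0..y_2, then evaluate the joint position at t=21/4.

y_0 = S_0(0) = a_0 = 5
y_1 = S_1(0) = a_1 = 3
y_2 = S_1(3) = 5
t_q=21/4 is in segment 1 (τ=9/4); S_1(τ)=273/64

y_0=5 y_1=3 y_2=5
S(21/4) = 273/64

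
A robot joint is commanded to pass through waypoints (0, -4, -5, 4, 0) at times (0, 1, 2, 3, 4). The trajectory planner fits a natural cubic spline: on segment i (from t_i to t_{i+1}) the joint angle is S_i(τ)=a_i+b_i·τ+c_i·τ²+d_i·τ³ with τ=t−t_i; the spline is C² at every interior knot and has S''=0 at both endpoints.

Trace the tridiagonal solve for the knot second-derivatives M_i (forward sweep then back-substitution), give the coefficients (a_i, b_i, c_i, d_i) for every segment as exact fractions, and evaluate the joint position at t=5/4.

Δ: Δ0=-4, Δ1=-1, Δ2=9, Δ3=-4
row 1: diag=4, rhs=18; c'=1/4, d'=9/2
row 2: denom=4−1·1/4=15/4; d'=(60−1·9/2)/(15/4)=74/5
row 3: denom=4−1·4/15=56/15; d'=(-78−1·74/5)/(56/15)=-174/7
back: M3=-174/7
back: M2=74/5−4/15·-174/7=150/7
back: M1=9/2−1/4·150/7=-6/7
M: M0=0, M1=-6/7, M2=150/7, M3=-174/7, M4=0
seg 0: a=0, c=M0/2=0, d=(M1−M0)/(6·1)=-1/7, b=Δ0−h0·(2M0+M1)/6=-27/7
seg 1: a=-4, c=M1/2=-3/7, d=(M2−M1)/(6·1)=26/7, b=Δ1−h1·(2M1+M2)/6=-30/7
seg 2: a=-5, c=M2/2=75/7, d=(M3−M2)/(6·1)=-54/7, b=Δ2−h2·(2M2+M3)/6=6
seg 3: a=4, c=M3/2=-87/7, d=(M4−M3)/(6·1)=29/7, b=Δ3−h3·(2M3+M4)/6=30/7
t_q=5/4 → seg 1, τ=1/4; S=-4+-30/7·τ+-3/7·τ²+26/7·τ³=-1129/224

  seg 0: a=0 b=-27/7 c=0 d=-1/7
  seg 1: a=-4 b=-30/7 c=-3/7 d=26/7
  seg 2: a=-5 b=6 c=75/7 d=-54/7
  seg 3: a=4 b=30/7 c=-87/7 d=29/7
S(5/4) = -1129/224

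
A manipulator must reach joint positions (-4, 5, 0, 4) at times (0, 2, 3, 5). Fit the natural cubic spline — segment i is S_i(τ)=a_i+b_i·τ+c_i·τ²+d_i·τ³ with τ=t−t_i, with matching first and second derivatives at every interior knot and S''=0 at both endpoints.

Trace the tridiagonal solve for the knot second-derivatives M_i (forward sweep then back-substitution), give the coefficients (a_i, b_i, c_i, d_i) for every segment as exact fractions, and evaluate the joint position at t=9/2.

Δ: Δ0=9/2, Δ1=-5, Δ2=2
row 1: diag=6, rhs=-57; c'=1/6, d'=-19/2
row 2: denom=6−1·1/6=35/6; d'=(42−1·-19/2)/(35/6)=309/35
back: M2=309/35
back: M1=-19/2−1/6·309/35=-384/35
M: M0=0, M1=-384/35, M2=309/35, M3=0
seg 0: a=-4, c=M0/2=0, d=(M1−M0)/(6·2)=-32/35, b=Δ0−h0·(2M0+M1)/6=571/70
seg 1: a=5, c=M1/2=-192/35, d=(M2−M1)/(6·1)=33/10, b=Δ1−h1·(2M1+M2)/6=-197/70
seg 2: a=0, c=M2/2=309/70, d=(M3−M2)/(6·2)=-103/140, b=Δ2−h2·(2M2+M3)/6=-136/35
t_q=9/2 → seg 2, τ=3/2; S=0+-136/35·τ+309/70·τ²+-103/140·τ³=363/224

  seg 0: a=-4 b=571/70 c=0 d=-32/35
  seg 1: a=5 b=-197/70 c=-192/35 d=33/10
  seg 2: a=0 b=-136/35 c=309/70 d=-103/140
S(9/2) = 363/224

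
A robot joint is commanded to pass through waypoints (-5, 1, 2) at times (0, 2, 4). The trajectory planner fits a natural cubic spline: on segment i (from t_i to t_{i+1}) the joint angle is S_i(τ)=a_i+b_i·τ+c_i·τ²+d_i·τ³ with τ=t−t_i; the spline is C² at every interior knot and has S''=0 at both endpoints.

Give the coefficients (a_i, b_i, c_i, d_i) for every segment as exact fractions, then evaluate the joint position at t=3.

Δ: Δ0=3, Δ1=1/2
row 1: diag=8, rhs=-15; c'=1/4, d'=-15/8
back: M1=-15/8
M: M0=0, M1=-15/8, M2=0
seg 0: a=-5, c=M0/2=0, d=(M1−M0)/(6·2)=-5/32, b=Δ0−h0·(2M0+M1)/6=29/8
seg 1: a=1, c=M1/2=-15/16, d=(M2−M1)/(6·2)=5/32, b=Δ1−h1·(2M1+M2)/6=7/4
t_q=3 → seg 1, τ=1; S=1+7/4·τ+-15/16·τ²+5/32·τ³=63/32

  seg 0: a=-5 b=29/8 c=0 d=-5/32
  seg 1: a=1 b=7/4 c=-15/16 d=5/32
S(3) = 63/32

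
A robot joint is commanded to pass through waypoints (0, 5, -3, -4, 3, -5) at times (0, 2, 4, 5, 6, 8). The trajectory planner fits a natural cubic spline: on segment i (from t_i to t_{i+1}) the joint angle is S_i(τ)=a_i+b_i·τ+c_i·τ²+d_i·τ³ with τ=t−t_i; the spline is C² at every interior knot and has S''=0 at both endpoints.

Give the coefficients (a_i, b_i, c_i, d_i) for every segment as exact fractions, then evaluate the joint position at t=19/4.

Δ: Δ0=5/2, Δ1=-4, Δ2=-1, Δ3=7, Δ4=-4
row 1: diag=8, rhs=-39; c'=1/4, d'=-39/8
row 2: denom=6−2·1/4=11/2; d'=(18−2·-39/8)/(11/2)=111/22
row 3: denom=4−1·2/11=42/11; d'=(48−1·111/22)/(42/11)=45/4
row 4: denom=6−1·11/42=241/42; d'=(-66−1·45/4)/(241/42)=-6489/482
back: M4=-6489/482
back: M3=45/4−11/42·-6489/482=3561/241
back: M2=111/22−2/11·3561/241=1137/482
back: M1=-39/8−1/4·1137/482=-1317/241
M: M0=0, M1=-1317/241, M2=1137/482, M3=3561/241, M4=-6489/482, M5=0
seg 0: a=0, c=M0/2=0, d=(M1−M0)/(6·2)=-439/964, b=Δ0−h0·(2M0+M1)/6=2083/482
seg 1: a=5, c=M1/2=-1317/482, d=(M2−M1)/(6·2)=1257/1928, b=Δ1−h1·(2M1+M2)/6=-551/482
seg 2: a=-3, c=M2/2=1137/964, d=(M3−M2)/(6·1)=1995/964, b=Δ2−h2·(2M2+M3)/6=-1024/241
seg 3: a=-4, c=M3/2=3561/482, d=(M4−M3)/(6·1)=-4537/964, b=Δ3−h3·(2M3+M4)/6=4163/964
seg 4: a=3, c=M4/2=-6489/964, d=(M5−M4)/(6·2)=2163/1928, b=Δ4−h4·(2M4+M5)/6=1199/241
t_q=19/4 → seg 2, τ=3/4; S=-3+-1024/241·τ+1137/964·τ²+1995/964·τ³=-286899/61696

  seg 0: a=0 b=2083/482 c=0 d=-439/964
  seg 1: a=5 b=-551/482 c=-1317/482 d=1257/1928
  seg 2: a=-3 b=-1024/241 c=1137/964 d=1995/964
  seg 3: a=-4 b=4163/964 c=3561/482 d=-4537/964
  seg 4: a=3 b=1199/241 c=-6489/964 d=2163/1928
S(19/4) = -286899/61696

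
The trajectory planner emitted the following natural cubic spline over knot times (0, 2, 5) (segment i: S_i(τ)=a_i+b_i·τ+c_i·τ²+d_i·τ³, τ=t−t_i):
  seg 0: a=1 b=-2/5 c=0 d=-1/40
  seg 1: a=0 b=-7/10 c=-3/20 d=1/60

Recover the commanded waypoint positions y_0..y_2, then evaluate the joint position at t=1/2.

y_0=1 y_1=0 y_2=-3
S(1/2) = 51/64

y_0 = S_0(0) = a_0 = 1
y_1 = S_1(0) = a_1 = 0
y_2 = S_1(3) = -3
t_q=1/2 is in segment 0 (τ=1/2); S_0(τ)=51/64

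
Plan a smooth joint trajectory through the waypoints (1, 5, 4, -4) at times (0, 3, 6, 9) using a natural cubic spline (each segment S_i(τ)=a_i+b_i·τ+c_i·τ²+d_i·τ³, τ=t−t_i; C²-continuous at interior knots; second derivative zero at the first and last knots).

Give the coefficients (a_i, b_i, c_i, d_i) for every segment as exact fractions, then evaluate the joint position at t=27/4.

  seg 0: a=1 b=73/45 c=0 d=-13/405
  seg 1: a=5 b=34/45 c=-13/45 d=-2/81
  seg 2: a=4 b=-74/45 c=-23/45 d=23/405
S(27/4) = 801/320

Δ: Δ0=4/3, Δ1=-1/3, Δ2=-8/3
row 1: diag=12, rhs=-10; c'=1/4, d'=-5/6
row 2: denom=12−3·1/4=45/4; d'=(-14−3·-5/6)/(45/4)=-46/45
back: M2=-46/45
back: M1=-5/6−1/4·-46/45=-26/45
M: M0=0, M1=-26/45, M2=-46/45, M3=0
seg 0: a=1, c=M0/2=0, d=(M1−M0)/(6·3)=-13/405, b=Δ0−h0·(2M0+M1)/6=73/45
seg 1: a=5, c=M1/2=-13/45, d=(M2−M1)/(6·3)=-2/81, b=Δ1−h1·(2M1+M2)/6=34/45
seg 2: a=4, c=M2/2=-23/45, d=(M3−M2)/(6·3)=23/405, b=Δ2−h2·(2M2+M3)/6=-74/45
t_q=27/4 → seg 2, τ=3/4; S=4+-74/45·τ+-23/45·τ²+23/405·τ³=801/320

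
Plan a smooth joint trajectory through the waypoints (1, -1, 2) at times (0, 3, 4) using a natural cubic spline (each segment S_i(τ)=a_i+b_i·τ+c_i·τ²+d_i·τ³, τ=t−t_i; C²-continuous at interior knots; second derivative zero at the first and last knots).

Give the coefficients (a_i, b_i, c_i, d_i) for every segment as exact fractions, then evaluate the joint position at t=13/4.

Δ: Δ0=-2/3, Δ1=3
row 1: diag=8, rhs=22; c'=1/8, d'=11/4
back: M1=11/4
M: M0=0, M1=11/4, M2=0
seg 0: a=1, c=M0/2=0, d=(M1−M0)/(6·3)=11/72, b=Δ0−h0·(2M0+M1)/6=-49/24
seg 1: a=-1, c=M1/2=11/8, d=(M2−M1)/(6·1)=-11/24, b=Δ1−h1·(2M1+M2)/6=25/12
t_q=13/4 → seg 1, τ=1/4; S=-1+25/12·τ+11/8·τ²+-11/24·τ³=-205/512

  seg 0: a=1 b=-49/24 c=0 d=11/72
  seg 1: a=-1 b=25/12 c=11/8 d=-11/24
S(13/4) = -205/512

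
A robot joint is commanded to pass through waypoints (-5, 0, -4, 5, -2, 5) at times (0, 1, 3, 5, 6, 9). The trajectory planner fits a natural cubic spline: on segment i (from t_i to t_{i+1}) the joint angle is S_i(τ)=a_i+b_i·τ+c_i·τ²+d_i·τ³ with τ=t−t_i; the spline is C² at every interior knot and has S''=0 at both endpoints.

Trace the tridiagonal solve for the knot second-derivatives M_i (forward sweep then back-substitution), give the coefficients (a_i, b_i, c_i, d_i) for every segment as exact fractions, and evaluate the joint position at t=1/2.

Δ: Δ0=5, Δ1=-2, Δ2=9/2, Δ3=-7, Δ4=7/3
row 1: diag=6, rhs=-42; c'=1/3, d'=-7
row 2: denom=8−2·1/3=22/3; d'=(39−2·-7)/(22/3)=159/22
row 3: denom=6−2·3/11=60/11; d'=(-69−2·159/22)/(60/11)=-153/10
row 4: denom=8−1·11/60=469/60; d'=(56−1·-153/10)/(469/60)=4278/469
back: M4=4278/469
back: M3=-153/10−11/60·4278/469=-7960/469
back: M2=159/22−3/11·-7960/469=11121/938
back: M1=-7−1/3·11121/938=-10273/938
M: M0=0, M1=-10273/938, M2=11121/938, M3=-7960/469, M4=4278/469, M5=0
seg 0: a=-5, c=M0/2=0, d=(M1−M0)/(6·1)=-10273/5628, b=Δ0−h0·(2M0+M1)/6=38413/5628
seg 1: a=0, c=M1/2=-10273/1876, d=(M2−M1)/(6·2)=10697/5628, b=Δ1−h1·(2M1+M2)/6=3797/2814
seg 2: a=-4, c=M2/2=11121/1876, d=(M3−M2)/(6·2)=-3863/1608, b=Δ2−h2·(2M2+M3)/6=6341/2814
seg 3: a=5, c=M3/2=-3980/469, d=(M4−M3)/(6·1)=6119/1407, b=Δ3−h3·(2M3+M4)/6=-4028/1407
seg 4: a=-2, c=M4/2=2139/469, d=(M5−M4)/(6·3)=-713/1407, b=Δ4−h4·(2M4+M5)/6=-9551/1407
t_q=1/2 → seg 0, τ=1/2; S=-5+38413/5628·τ+0·τ²+-10273/5628·τ³=-27247/15008

  seg 0: a=-5 b=38413/5628 c=0 d=-10273/5628
  seg 1: a=0 b=3797/2814 c=-10273/1876 d=10697/5628
  seg 2: a=-4 b=6341/2814 c=11121/1876 d=-3863/1608
  seg 3: a=5 b=-4028/1407 c=-3980/469 d=6119/1407
  seg 4: a=-2 b=-9551/1407 c=2139/469 d=-713/1407
S(1/2) = -27247/15008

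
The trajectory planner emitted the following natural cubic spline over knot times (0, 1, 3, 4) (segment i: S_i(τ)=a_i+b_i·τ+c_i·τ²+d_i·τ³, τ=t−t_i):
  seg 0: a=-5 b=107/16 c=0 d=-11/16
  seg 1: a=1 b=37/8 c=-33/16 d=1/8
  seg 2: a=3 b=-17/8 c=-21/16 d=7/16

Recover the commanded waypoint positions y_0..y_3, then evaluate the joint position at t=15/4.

y_0 = S_0(0) = a_0 = -5
y_1 = S_1(0) = a_1 = 1
y_2 = S_2(0) = a_2 = 3
y_3 = S_2(1) = 0
t_q=15/4 is in segment 2 (τ=3/4); S_2(τ)=873/1024

y_0=-5 y_1=1 y_2=3 y_3=0
S(15/4) = 873/1024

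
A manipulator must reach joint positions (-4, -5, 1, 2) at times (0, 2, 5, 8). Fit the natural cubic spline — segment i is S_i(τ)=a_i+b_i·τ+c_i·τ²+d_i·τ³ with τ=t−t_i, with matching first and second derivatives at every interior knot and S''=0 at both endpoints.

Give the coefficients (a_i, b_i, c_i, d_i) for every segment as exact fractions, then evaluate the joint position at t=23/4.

  seg 0: a=-4 b=-251/222 c=0 d=35/222
  seg 1: a=-5 b=169/222 c=35/37 d=-355/1998
  seg 2: a=1 b=182/111 c=-145/222 d=145/1998
S(23/4) = 8965/4736

Δ: Δ0=-1/2, Δ1=2, Δ2=1/3
row 1: diag=10, rhs=15; c'=3/10, d'=3/2
row 2: denom=12−3·3/10=111/10; d'=(-10−3·3/2)/(111/10)=-145/111
back: M2=-145/111
back: M1=3/2−3/10·-145/111=70/37
M: M0=0, M1=70/37, M2=-145/111, M3=0
seg 0: a=-4, c=M0/2=0, d=(M1−M0)/(6·2)=35/222, b=Δ0−h0·(2M0+M1)/6=-251/222
seg 1: a=-5, c=M1/2=35/37, d=(M2−M1)/(6·3)=-355/1998, b=Δ1−h1·(2M1+M2)/6=169/222
seg 2: a=1, c=M2/2=-145/222, d=(M3−M2)/(6·3)=145/1998, b=Δ2−h2·(2M2+M3)/6=182/111
t_q=23/4 → seg 2, τ=3/4; S=1+182/111·τ+-145/222·τ²+145/1998·τ³=8965/4736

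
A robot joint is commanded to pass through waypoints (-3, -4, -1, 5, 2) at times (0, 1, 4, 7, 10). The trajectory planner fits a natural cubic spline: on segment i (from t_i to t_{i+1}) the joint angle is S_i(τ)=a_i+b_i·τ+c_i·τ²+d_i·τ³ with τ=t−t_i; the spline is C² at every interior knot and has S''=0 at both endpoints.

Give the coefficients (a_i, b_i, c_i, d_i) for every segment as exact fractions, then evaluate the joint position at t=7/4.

Δ: Δ0=-1, Δ1=1, Δ2=2, Δ3=-1
row 1: diag=8, rhs=12; c'=3/8, d'=3/2
row 2: denom=12−3·3/8=87/8; d'=(6−3·3/2)/(87/8)=4/29
row 3: denom=12−3·8/29=324/29; d'=(-18−3·4/29)/(324/29)=-89/54
back: M3=-89/54
back: M2=4/29−8/29·-89/54=16/27
back: M1=3/2−3/8·16/27=23/18
M: M0=0, M1=23/18, M2=16/27, M3=-89/54, M4=0
seg 0: a=-3, c=M0/2=0, d=(M1−M0)/(6·1)=23/108, b=Δ0−h0·(2M0+M1)/6=-131/108
seg 1: a=-4, c=M1/2=23/36, d=(M2−M1)/(6·3)=-37/972, b=Δ1−h1·(2M1+M2)/6=-31/54
seg 2: a=-1, c=M2/2=8/27, d=(M3−M2)/(6·3)=-121/972, b=Δ2−h2·(2M2+M3)/6=241/108
seg 3: a=5, c=M3/2=-89/108, d=(M4−M3)/(6·3)=89/972, b=Δ3−h3·(2M3+M4)/6=35/54
t_q=7/4 → seg 1, τ=3/4; S=-4+-31/54·τ+23/36·τ²+-37/972·τ³=-3139/768

  seg 0: a=-3 b=-131/108 c=0 d=23/108
  seg 1: a=-4 b=-31/54 c=23/36 d=-37/972
  seg 2: a=-1 b=241/108 c=8/27 d=-121/972
  seg 3: a=5 b=35/54 c=-89/108 d=89/972
S(7/4) = -3139/768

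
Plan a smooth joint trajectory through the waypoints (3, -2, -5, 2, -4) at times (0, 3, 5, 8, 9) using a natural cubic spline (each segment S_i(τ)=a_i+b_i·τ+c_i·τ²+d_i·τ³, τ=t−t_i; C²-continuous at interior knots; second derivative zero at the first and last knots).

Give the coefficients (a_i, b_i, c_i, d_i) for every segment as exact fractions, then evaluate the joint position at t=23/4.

Δ: Δ0=-5/3, Δ1=-3/2, Δ2=7/3, Δ3=-6
row 1: diag=10, rhs=1; c'=1/5, d'=1/10
row 2: denom=10−2·1/5=48/5; d'=(23−2·1/10)/(48/5)=19/8
row 3: denom=8−3·5/16=113/16; d'=(-50−3·19/8)/(113/16)=-914/113
back: M3=-914/113
back: M2=19/8−5/16·-914/113=554/113
back: M1=1/10−1/5·554/113=-199/226
M: M0=0, M1=-199/226, M2=554/113, M3=-914/113, M4=0
seg 0: a=3, c=M0/2=0, d=(M1−M0)/(6·3)=-199/4068, b=Δ0−h0·(2M0+M1)/6=-1663/1356
seg 1: a=-2, c=M1/2=-199/452, d=(M2−M1)/(6·2)=1307/2712, b=Δ1−h1·(2M1+M2)/6=-1727/678
seg 2: a=-5, c=M2/2=277/113, d=(M3−M2)/(6·3)=-734/1017, b=Δ2−h2·(2M2+M3)/6=500/339
seg 3: a=2, c=M3/2=-457/113, d=(M4−M3)/(6·1)=457/339, b=Δ3−h3·(2M3+M4)/6=-1120/339
t_q=23/4 → seg 2, τ=3/4; S=-5+500/339·τ+277/113·τ²+-734/1017·τ³=-10195/3616

  seg 0: a=3 b=-1663/1356 c=0 d=-199/4068
  seg 1: a=-2 b=-1727/678 c=-199/452 d=1307/2712
  seg 2: a=-5 b=500/339 c=277/113 d=-734/1017
  seg 3: a=2 b=-1120/339 c=-457/113 d=457/339
S(23/4) = -10195/3616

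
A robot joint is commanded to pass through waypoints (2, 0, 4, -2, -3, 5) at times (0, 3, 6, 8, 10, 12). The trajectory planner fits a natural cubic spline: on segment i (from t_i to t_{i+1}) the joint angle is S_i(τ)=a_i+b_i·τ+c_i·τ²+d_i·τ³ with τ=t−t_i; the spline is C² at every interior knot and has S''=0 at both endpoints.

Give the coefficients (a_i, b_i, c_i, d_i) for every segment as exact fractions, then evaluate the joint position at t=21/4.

  seg 0: a=2 b=-5065/3138 c=0 d=991/9414
  seg 1: a=0 b=1927/1569 c=991/1046 d=-2863/9414
  seg 2: a=4 b=-4075/3138 c=-936/523 d=5893/12552
  seg 3: a=-2 b=-4430/1569 c=2149/2092 d=211/3138
  seg 4: a=-3 b=3283/1569 c=2993/2092 d=-2993/12552
S(21/4) = 274173/66944

Δ: Δ0=-2/3, Δ1=4/3, Δ2=-3, Δ3=-1/2, Δ4=4
row 1: diag=12, rhs=12; c'=1/4, d'=1
row 2: denom=10−3·1/4=37/4; d'=(-26−3·1)/(37/4)=-116/37
row 3: denom=8−2·8/37=280/37; d'=(15−2·-116/37)/(280/37)=787/280
row 4: denom=8−2·37/140=523/70; d'=(27−2·787/280)/(523/70)=2993/1046
back: M4=2993/1046
back: M3=787/280−37/140·2993/1046=2149/1046
back: M2=-116/37−8/37·2149/1046=-1872/523
back: M1=1−1/4·-1872/523=991/523
M: M0=0, M1=991/523, M2=-1872/523, M3=2149/1046, M4=2993/1046, M5=0
seg 0: a=2, c=M0/2=0, d=(M1−M0)/(6·3)=991/9414, b=Δ0−h0·(2M0+M1)/6=-5065/3138
seg 1: a=0, c=M1/2=991/1046, d=(M2−M1)/(6·3)=-2863/9414, b=Δ1−h1·(2M1+M2)/6=1927/1569
seg 2: a=4, c=M2/2=-936/523, d=(M3−M2)/(6·2)=5893/12552, b=Δ2−h2·(2M2+M3)/6=-4075/3138
seg 3: a=-2, c=M3/2=2149/2092, d=(M4−M3)/(6·2)=211/3138, b=Δ3−h3·(2M3+M4)/6=-4430/1569
seg 4: a=-3, c=M4/2=2993/2092, d=(M5−M4)/(6·2)=-2993/12552, b=Δ4−h4·(2M4+M5)/6=3283/1569
t_q=21/4 → seg 1, τ=9/4; S=0+1927/1569·τ+991/1046·τ²+-2863/9414·τ³=274173/66944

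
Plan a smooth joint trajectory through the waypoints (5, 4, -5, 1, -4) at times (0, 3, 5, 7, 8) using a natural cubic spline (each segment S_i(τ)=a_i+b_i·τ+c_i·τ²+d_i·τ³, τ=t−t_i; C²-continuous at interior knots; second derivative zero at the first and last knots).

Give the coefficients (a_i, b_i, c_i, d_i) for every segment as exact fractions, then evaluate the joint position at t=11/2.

Δ: Δ0=-1/3, Δ1=-9/2, Δ2=3, Δ3=-5
row 1: diag=10, rhs=-25; c'=1/5, d'=-5/2
row 2: denom=8−2·1/5=38/5; d'=(45−2·-5/2)/(38/5)=125/19
row 3: denom=6−2·5/19=104/19; d'=(-48−2·125/19)/(104/19)=-581/52
back: M3=-581/52
back: M2=125/19−5/19·-581/52=495/52
back: M1=-5/2−1/5·495/52=-229/52
M: M0=0, M1=-229/52, M2=495/52, M3=-581/52, M4=0
seg 0: a=5, c=M0/2=0, d=(M1−M0)/(6·3)=-229/936, b=Δ0−h0·(2M0+M1)/6=583/312
seg 1: a=4, c=M1/2=-229/104, d=(M2−M1)/(6·2)=181/156, b=Δ1−h1·(2M1+M2)/6=-739/156
seg 2: a=-5, c=M2/2=495/104, d=(M3−M2)/(6·2)=-269/156, b=Δ2−h2·(2M2+M3)/6=59/156
seg 3: a=1, c=M3/2=-581/104, d=(M4−M3)/(6·1)=581/312, b=Δ3−h3·(2M3+M4)/6=-199/156
t_q=11/2 → seg 2, τ=1/2; S=-5+59/156·τ+495/104·τ²+-269/156·τ³=-399/104

  seg 0: a=5 b=583/312 c=0 d=-229/936
  seg 1: a=4 b=-739/156 c=-229/104 d=181/156
  seg 2: a=-5 b=59/156 c=495/104 d=-269/156
  seg 3: a=1 b=-199/156 c=-581/104 d=581/312
S(11/2) = -399/104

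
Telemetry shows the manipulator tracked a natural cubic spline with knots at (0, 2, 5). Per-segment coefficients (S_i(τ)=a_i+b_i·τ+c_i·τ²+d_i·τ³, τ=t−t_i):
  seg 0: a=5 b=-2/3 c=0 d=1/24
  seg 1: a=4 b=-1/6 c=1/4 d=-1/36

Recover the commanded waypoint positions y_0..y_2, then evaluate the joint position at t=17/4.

y_0 = S_0(0) = a_0 = 5
y_1 = S_1(0) = a_1 = 4
y_2 = S_1(3) = 5
t_q=17/4 is in segment 1 (τ=9/4); S_1(τ)=1171/256

y_0=5 y_1=4 y_2=5
S(17/4) = 1171/256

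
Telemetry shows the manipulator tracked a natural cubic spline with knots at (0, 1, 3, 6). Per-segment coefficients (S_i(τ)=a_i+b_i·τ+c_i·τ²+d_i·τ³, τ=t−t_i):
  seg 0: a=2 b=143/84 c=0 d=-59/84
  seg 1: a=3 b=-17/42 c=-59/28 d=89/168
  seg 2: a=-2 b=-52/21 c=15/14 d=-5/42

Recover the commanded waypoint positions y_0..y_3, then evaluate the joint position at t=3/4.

y_0 = S_0(0) = a_0 = 2
y_1 = S_1(0) = a_1 = 3
y_2 = S_2(0) = a_2 = -2
y_3 = S_2(3) = -3
t_q=3/4 is in segment 0 (τ=3/4); S_0(τ)=763/256

y_0=2 y_1=3 y_2=-2 y_3=-3
S(3/4) = 763/256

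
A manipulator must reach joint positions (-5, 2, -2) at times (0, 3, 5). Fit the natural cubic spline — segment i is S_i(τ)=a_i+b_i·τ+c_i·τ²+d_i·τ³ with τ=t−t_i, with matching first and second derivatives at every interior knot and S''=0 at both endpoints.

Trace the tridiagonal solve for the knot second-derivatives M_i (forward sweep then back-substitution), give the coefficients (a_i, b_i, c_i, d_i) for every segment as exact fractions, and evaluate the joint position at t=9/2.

Δ: Δ0=7/3, Δ1=-2
row 1: diag=10, rhs=-26; c'=1/5, d'=-13/5
back: M1=-13/5
M: M0=0, M1=-13/5, M2=0
seg 0: a=-5, c=M0/2=0, d=(M1−M0)/(6·3)=-13/90, b=Δ0−h0·(2M0+M1)/6=109/30
seg 1: a=2, c=M1/2=-13/10, d=(M2−M1)/(6·2)=13/60, b=Δ1−h1·(2M1+M2)/6=-4/15
t_q=9/2 → seg 1, τ=3/2; S=2+-4/15·τ+-13/10·τ²+13/60·τ³=-19/32

  seg 0: a=-5 b=109/30 c=0 d=-13/90
  seg 1: a=2 b=-4/15 c=-13/10 d=13/60
S(9/2) = -19/32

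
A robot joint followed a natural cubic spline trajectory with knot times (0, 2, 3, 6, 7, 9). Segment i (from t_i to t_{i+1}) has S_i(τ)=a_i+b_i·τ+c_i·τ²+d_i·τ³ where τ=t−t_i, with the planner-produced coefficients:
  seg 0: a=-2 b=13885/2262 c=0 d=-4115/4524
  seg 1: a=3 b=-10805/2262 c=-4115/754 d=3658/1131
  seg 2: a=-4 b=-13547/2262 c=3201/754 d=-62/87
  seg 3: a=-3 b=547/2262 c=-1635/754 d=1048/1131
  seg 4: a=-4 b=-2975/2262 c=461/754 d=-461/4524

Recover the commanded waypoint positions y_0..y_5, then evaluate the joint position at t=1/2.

y_0 = S_0(0) = a_0 = -2
y_1 = S_1(0) = a_1 = 3
y_2 = S_2(0) = a_2 = -4
y_3 = S_3(0) = a_3 = -3
y_4 = S_4(0) = a_4 = -4
y_5 = S_4(2) = -5
t_q=1/2 is in segment 0 (τ=1/2); S_0(τ)=11527/12064

y_0=-2 y_1=3 y_2=-4 y_3=-3 y_4=-4 y_5=-5
S(1/2) = 11527/12064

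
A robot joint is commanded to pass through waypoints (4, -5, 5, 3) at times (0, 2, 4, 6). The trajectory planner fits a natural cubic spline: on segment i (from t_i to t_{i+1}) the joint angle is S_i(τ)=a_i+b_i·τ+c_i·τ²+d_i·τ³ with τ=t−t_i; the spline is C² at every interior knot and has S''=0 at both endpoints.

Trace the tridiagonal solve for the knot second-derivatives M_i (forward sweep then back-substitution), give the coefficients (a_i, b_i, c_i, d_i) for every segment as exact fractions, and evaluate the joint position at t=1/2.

Δ: Δ0=-9/2, Δ1=5, Δ2=-1
row 1: diag=8, rhs=57; c'=1/4, d'=57/8
row 2: denom=8−2·1/4=15/2; d'=(-36−2·57/8)/(15/2)=-67/10
back: M2=-67/10
back: M1=57/8−1/4·-67/10=44/5
M: M0=0, M1=44/5, M2=-67/10, M3=0
seg 0: a=4, c=M0/2=0, d=(M1−M0)/(6·2)=11/15, b=Δ0−h0·(2M0+M1)/6=-223/30
seg 1: a=-5, c=M1/2=22/5, d=(M2−M1)/(6·2)=-31/24, b=Δ1−h1·(2M1+M2)/6=41/30
seg 2: a=5, c=M2/2=-67/20, d=(M3−M2)/(6·2)=67/120, b=Δ2−h2·(2M2+M3)/6=52/15
t_q=1/2 → seg 0, τ=1/2; S=4+-223/30·τ+0·τ²+11/15·τ³=3/8

  seg 0: a=4 b=-223/30 c=0 d=11/15
  seg 1: a=-5 b=41/30 c=22/5 d=-31/24
  seg 2: a=5 b=52/15 c=-67/20 d=67/120
S(1/2) = 3/8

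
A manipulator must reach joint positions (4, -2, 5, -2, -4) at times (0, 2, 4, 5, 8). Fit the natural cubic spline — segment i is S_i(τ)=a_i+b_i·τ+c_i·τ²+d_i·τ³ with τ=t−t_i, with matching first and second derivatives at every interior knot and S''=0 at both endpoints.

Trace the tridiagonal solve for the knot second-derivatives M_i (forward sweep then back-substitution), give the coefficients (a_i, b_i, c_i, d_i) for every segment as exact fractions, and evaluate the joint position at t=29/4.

Δ: Δ0=-3, Δ1=7/2, Δ2=-7, Δ3=-2/3
row 1: diag=8, rhs=39; c'=1/4, d'=39/8
row 2: denom=6−2·1/4=11/2; d'=(-63−2·39/8)/(11/2)=-291/22
row 3: denom=8−1·2/11=86/11; d'=(38−1·-291/22)/(86/11)=1127/172
back: M3=1127/172
back: M2=-291/22−2/11·1127/172=-620/43
back: M1=39/8−1/4·-620/43=2917/344
M: M0=0, M1=2917/344, M2=-620/43, M3=1127/172, M4=0
seg 0: a=4, c=M0/2=0, d=(M1−M0)/(6·2)=2917/4128, b=Δ0−h0·(2M0+M1)/6=-6013/1032
seg 1: a=-2, c=M1/2=2917/688, d=(M2−M1)/(6·2)=-7877/4128, b=Δ1−h1·(2M1+M2)/6=1369/516
seg 2: a=5, c=M2/2=-310/43, d=(M3−M2)/(6·1)=3607/1032, b=Δ2−h2·(2M2+M3)/6=-3391/1032
seg 3: a=-2, c=M3/2=1127/344, d=(M4−M3)/(6·3)=-1127/3096, b=Δ3−h3·(2M3+M4)/6=-3725/516
t_q=29/4 → seg 3, τ=9/4; S=-2+-3725/516·τ+1127/344·τ²+-1127/3096·τ³=-127771/22016

  seg 0: a=4 b=-6013/1032 c=0 d=2917/4128
  seg 1: a=-2 b=1369/516 c=2917/688 d=-7877/4128
  seg 2: a=5 b=-3391/1032 c=-310/43 d=3607/1032
  seg 3: a=-2 b=-3725/516 c=1127/344 d=-1127/3096
S(29/4) = -127771/22016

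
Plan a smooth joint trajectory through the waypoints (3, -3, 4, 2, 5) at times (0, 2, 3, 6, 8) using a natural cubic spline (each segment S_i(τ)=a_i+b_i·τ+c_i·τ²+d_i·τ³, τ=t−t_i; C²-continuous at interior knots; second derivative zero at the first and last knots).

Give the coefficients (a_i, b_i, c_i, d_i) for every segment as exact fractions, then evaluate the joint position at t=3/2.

Δ: Δ0=-3, Δ1=7, Δ2=-2/3, Δ3=3/2
row 1: diag=6, rhs=60; c'=1/6, d'=10
row 2: denom=8−1·1/6=47/6; d'=(-46−1·10)/(47/6)=-336/47
row 3: denom=10−3·18/47=416/47; d'=(13−3·-336/47)/(416/47)=1619/416
back: M3=1619/416
back: M2=-336/47−18/47·1619/416=-1797/208
back: M1=10−1/6·-1797/208=4759/416
M: M0=0, M1=4759/416, M2=-1797/208, M3=1619/416, M4=0
seg 0: a=3, c=M0/2=0, d=(M1−M0)/(6·2)=4759/4992, b=Δ0−h0·(2M0+M1)/6=-8503/1248
seg 1: a=-3, c=M1/2=4759/832, d=(M2−M1)/(6·1)=-8353/2496, b=Δ1−h1·(2M1+M2)/6=2887/624
seg 2: a=4, c=M2/2=-1797/416, d=(M3−M2)/(6·3)=401/576, b=Δ2−h2·(2M2+M3)/6=15043/2496
seg 3: a=2, c=M3/2=1619/832, d=(M4−M3)/(6·2)=-1619/4992, b=Δ3−h3·(2M3+M4)/6=-683/624
t_q=3/2 → seg 0, τ=3/2; S=3+-8503/1248·τ+0·τ²+4759/4992·τ³=-53281/13312

  seg 0: a=3 b=-8503/1248 c=0 d=4759/4992
  seg 1: a=-3 b=2887/624 c=4759/832 d=-8353/2496
  seg 2: a=4 b=15043/2496 c=-1797/416 d=401/576
  seg 3: a=2 b=-683/624 c=1619/832 d=-1619/4992
S(3/2) = -53281/13312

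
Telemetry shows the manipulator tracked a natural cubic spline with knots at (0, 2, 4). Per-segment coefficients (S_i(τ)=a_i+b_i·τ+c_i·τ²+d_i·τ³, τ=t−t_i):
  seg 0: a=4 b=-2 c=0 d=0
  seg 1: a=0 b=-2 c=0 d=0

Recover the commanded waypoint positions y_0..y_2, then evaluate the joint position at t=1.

y_0 = S_0(0) = a_0 = 4
y_1 = S_1(0) = a_1 = 0
y_2 = S_1(2) = -4
t_q=1 is in segment 0 (τ=1); S_0(τ)=2

y_0=4 y_1=0 y_2=-4
S(1) = 2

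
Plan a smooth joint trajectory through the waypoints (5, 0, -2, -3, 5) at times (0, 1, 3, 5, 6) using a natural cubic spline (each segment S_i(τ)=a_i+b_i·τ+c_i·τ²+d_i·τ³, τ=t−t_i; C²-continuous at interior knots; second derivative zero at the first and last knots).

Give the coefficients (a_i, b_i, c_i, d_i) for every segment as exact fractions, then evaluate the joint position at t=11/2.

Δ: Δ0=-5, Δ1=-1, Δ2=-1/2, Δ3=8
row 1: diag=6, rhs=24; c'=1/3, d'=4
row 2: denom=8−2·1/3=22/3; d'=(3−2·4)/(22/3)=-15/22
row 3: denom=6−2·3/11=60/11; d'=(51−2·-15/22)/(60/11)=48/5
back: M3=48/5
back: M2=-15/22−3/11·48/5=-33/10
back: M1=4−1/3·-33/10=51/10
M: M0=0, M1=51/10, M2=-33/10, M3=48/5, M4=0
seg 0: a=5, c=M0/2=0, d=(M1−M0)/(6·1)=17/20, b=Δ0−h0·(2M0+M1)/6=-117/20
seg 1: a=0, c=M1/2=51/20, d=(M2−M1)/(6·2)=-7/10, b=Δ1−h1·(2M1+M2)/6=-33/10
seg 2: a=-2, c=M2/2=-33/20, d=(M3−M2)/(6·2)=43/40, b=Δ2−h2·(2M2+M3)/6=-3/2
seg 3: a=-3, c=M3/2=24/5, d=(M4−M3)/(6·1)=-8/5, b=Δ3−h3·(2M3+M4)/6=24/5
t_q=11/2 → seg 3, τ=1/2; S=-3+24/5·τ+24/5·τ²+-8/5·τ³=2/5

  seg 0: a=5 b=-117/20 c=0 d=17/20
  seg 1: a=0 b=-33/10 c=51/20 d=-7/10
  seg 2: a=-2 b=-3/2 c=-33/20 d=43/40
  seg 3: a=-3 b=24/5 c=24/5 d=-8/5
S(11/2) = 2/5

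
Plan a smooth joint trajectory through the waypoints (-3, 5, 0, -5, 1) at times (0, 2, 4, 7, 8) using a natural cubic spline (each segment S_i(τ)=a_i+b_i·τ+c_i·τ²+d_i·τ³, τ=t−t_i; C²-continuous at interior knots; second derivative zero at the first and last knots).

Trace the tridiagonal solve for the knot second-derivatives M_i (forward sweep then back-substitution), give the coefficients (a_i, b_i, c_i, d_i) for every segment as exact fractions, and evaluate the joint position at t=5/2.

Δ: Δ0=4, Δ1=-5/2, Δ2=-5/3, Δ3=6
row 1: diag=8, rhs=-39; c'=1/4, d'=-39/8
row 2: denom=10−2·1/4=19/2; d'=(5−2·-39/8)/(19/2)=59/38
row 3: denom=8−3·6/19=134/19; d'=(46−3·59/38)/(134/19)=1571/268
back: M3=1571/268
back: M2=59/38−6/19·1571/268=-20/67
back: M1=-39/8−1/4·-20/67=-2573/536
M: M0=0, M1=-2573/536, M2=-20/67, M3=1571/268, M4=0
seg 0: a=-3, c=M0/2=0, d=(M1−M0)/(6·2)=-2573/6432, b=Δ0−h0·(2M0+M1)/6=9005/1608
seg 1: a=5, c=M1/2=-2573/1072, d=(M2−M1)/(6·2)=2413/6432, b=Δ1−h1·(2M1+M2)/6=643/804
seg 2: a=0, c=M2/2=-10/67, d=(M3−M2)/(6·3)=1651/4824, b=Δ2−h2·(2M2+M3)/6=-6913/1608
seg 3: a=-5, c=M3/2=1571/536, d=(M4−M3)/(6·1)=-1571/1608, b=Δ3−h3·(2M3+M4)/6=3253/804
t_q=5/2 → seg 1, τ=1/2; S=5+643/804·τ+-2573/1072·τ²+2413/6432·τ³=83131/17152

  seg 0: a=-3 b=9005/1608 c=0 d=-2573/6432
  seg 1: a=5 b=643/804 c=-2573/1072 d=2413/6432
  seg 2: a=0 b=-6913/1608 c=-10/67 d=1651/4824
  seg 3: a=-5 b=3253/804 c=1571/536 d=-1571/1608
S(5/2) = 83131/17152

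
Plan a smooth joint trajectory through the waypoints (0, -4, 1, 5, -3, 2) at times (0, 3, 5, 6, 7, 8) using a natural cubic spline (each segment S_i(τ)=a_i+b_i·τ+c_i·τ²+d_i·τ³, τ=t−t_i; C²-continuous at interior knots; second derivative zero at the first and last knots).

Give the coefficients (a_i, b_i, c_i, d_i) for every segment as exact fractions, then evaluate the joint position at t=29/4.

Δ: Δ0=-4/3, Δ1=5/2, Δ2=4, Δ3=-8, Δ4=5
row 1: diag=10, rhs=23; c'=1/5, d'=23/10
row 2: denom=6−2·1/5=28/5; d'=(9−2·23/10)/(28/5)=11/14
row 3: denom=4−1·5/28=107/28; d'=(-72−1·11/14)/(107/28)=-2038/107
row 4: denom=4−1·28/107=400/107; d'=(78−1·-2038/107)/(400/107)=649/25
back: M4=649/25
back: M3=-2038/107−28/107·649/25=-646/25
back: M2=11/14−5/28·-646/25=27/5
back: M1=23/10−1/5·27/5=61/50
M: M0=0, M1=61/50, M2=27/5, M3=-646/25, M4=649/25, M5=0
seg 0: a=0, c=M0/2=0, d=(M1−M0)/(6·3)=61/900, b=Δ0−h0·(2M0+M1)/6=-583/300
seg 1: a=-4, c=M1/2=61/100, d=(M2−M1)/(6·2)=209/600, b=Δ1−h1·(2M1+M2)/6=-17/150
seg 2: a=1, c=M2/2=27/10, d=(M3−M2)/(6·1)=-781/150, b=Δ2−h2·(2M2+M3)/6=488/75
seg 3: a=5, c=M3/2=-323/25, d=(M4−M3)/(6·1)=259/30, b=Δ3−h3·(2M3+M4)/6=-557/150
seg 4: a=-3, c=M4/2=649/50, d=(M5−M4)/(6·1)=-649/150, b=Δ4−h4·(2M4+M5)/6=-274/75
t_q=29/4 → seg 4, τ=1/4; S=-3+-274/75·τ+649/50·τ²+-649/150·τ³=-10143/3200

  seg 0: a=0 b=-583/300 c=0 d=61/900
  seg 1: a=-4 b=-17/150 c=61/100 d=209/600
  seg 2: a=1 b=488/75 c=27/10 d=-781/150
  seg 3: a=5 b=-557/150 c=-323/25 d=259/30
  seg 4: a=-3 b=-274/75 c=649/50 d=-649/150
S(29/4) = -10143/3200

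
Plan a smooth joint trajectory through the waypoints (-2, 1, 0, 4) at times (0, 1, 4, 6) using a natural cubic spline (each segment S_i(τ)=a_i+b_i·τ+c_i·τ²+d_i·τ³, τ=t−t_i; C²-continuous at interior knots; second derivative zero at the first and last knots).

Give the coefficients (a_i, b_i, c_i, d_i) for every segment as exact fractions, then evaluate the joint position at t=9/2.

Δ: Δ0=3, Δ1=-1/3, Δ2=2
row 1: diag=8, rhs=-20; c'=3/8, d'=-5/2
row 2: denom=10−3·3/8=71/8; d'=(14−3·-5/2)/(71/8)=172/71
back: M2=172/71
back: M1=-5/2−3/8·172/71=-242/71
M: M0=0, M1=-242/71, M2=172/71, M3=0
seg 0: a=-2, c=M0/2=0, d=(M1−M0)/(6·1)=-121/213, b=Δ0−h0·(2M0+M1)/6=760/213
seg 1: a=1, c=M1/2=-121/71, d=(M2−M1)/(6·3)=23/71, b=Δ1−h1·(2M1+M2)/6=397/213
seg 2: a=0, c=M2/2=86/71, d=(M3−M2)/(6·2)=-43/213, b=Δ2−h2·(2M2+M3)/6=82/213
t_q=9/2 → seg 2, τ=1/2; S=0+82/213·τ+86/71·τ²+-43/213·τ³=267/568

  seg 0: a=-2 b=760/213 c=0 d=-121/213
  seg 1: a=1 b=397/213 c=-121/71 d=23/71
  seg 2: a=0 b=82/213 c=86/71 d=-43/213
S(9/2) = 267/568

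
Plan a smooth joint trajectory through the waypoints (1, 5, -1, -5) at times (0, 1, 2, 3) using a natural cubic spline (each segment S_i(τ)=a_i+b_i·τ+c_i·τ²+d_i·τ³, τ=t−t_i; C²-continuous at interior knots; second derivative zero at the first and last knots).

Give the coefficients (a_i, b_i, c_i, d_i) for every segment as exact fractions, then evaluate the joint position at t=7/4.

Δ: Δ0=4, Δ1=-6, Δ2=-4
row 1: diag=4, rhs=-60; c'=1/4, d'=-15
row 2: denom=4−1·1/4=15/4; d'=(12−1·-15)/(15/4)=36/5
back: M2=36/5
back: M1=-15−1/4·36/5=-84/5
M: M0=0, M1=-84/5, M2=36/5, M3=0
seg 0: a=1, c=M0/2=0, d=(M1−M0)/(6·1)=-14/5, b=Δ0−h0·(2M0+M1)/6=34/5
seg 1: a=5, c=M1/2=-42/5, d=(M2−M1)/(6·1)=4, b=Δ1−h1·(2M1+M2)/6=-8/5
seg 2: a=-1, c=M2/2=18/5, d=(M3−M2)/(6·1)=-6/5, b=Δ2−h2·(2M2+M3)/6=-32/5
t_q=7/4 → seg 1, τ=3/4; S=5+-8/5·τ+-42/5·τ²+4·τ³=61/80

  seg 0: a=1 b=34/5 c=0 d=-14/5
  seg 1: a=5 b=-8/5 c=-42/5 d=4
  seg 2: a=-1 b=-32/5 c=18/5 d=-6/5
S(7/4) = 61/80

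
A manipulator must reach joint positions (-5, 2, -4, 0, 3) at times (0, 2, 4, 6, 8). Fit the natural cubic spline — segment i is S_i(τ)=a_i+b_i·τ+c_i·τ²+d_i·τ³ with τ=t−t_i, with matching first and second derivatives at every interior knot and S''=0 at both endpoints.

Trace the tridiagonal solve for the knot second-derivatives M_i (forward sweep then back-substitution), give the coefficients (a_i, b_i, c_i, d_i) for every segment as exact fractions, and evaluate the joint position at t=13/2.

Δ: Δ0=7/2, Δ1=-3, Δ2=2, Δ3=3/2
row 1: diag=8, rhs=-39; c'=1/4, d'=-39/8
row 2: denom=8−2·1/4=15/2; d'=(30−2·-39/8)/(15/2)=53/10
row 3: denom=8−2·4/15=112/15; d'=(-3−2·53/10)/(112/15)=-51/28
back: M3=-51/28
back: M2=53/10−4/15·-51/28=81/14
back: M1=-39/8−1/4·81/14=-177/28
M: M0=0, M1=-177/28, M2=81/14, M3=-51/28, M4=0
seg 0: a=-5, c=M0/2=0, d=(M1−M0)/(6·2)=-59/112, b=Δ0−h0·(2M0+M1)/6=157/28
seg 1: a=2, c=M1/2=-177/56, d=(M2−M1)/(6·2)=113/112, b=Δ1−h1·(2M1+M2)/6=-5/7
seg 2: a=-4, c=M2/2=81/28, d=(M3−M2)/(6·2)=-71/112, b=Δ2−h2·(2M2+M3)/6=-5/4
seg 3: a=0, c=M3/2=-51/56, d=(M4−M3)/(6·2)=17/112, b=Δ3−h3·(2M3+M4)/6=19/7
t_q=13/2 → seg 3, τ=1/2; S=0+19/7·τ+-51/56·τ²+17/112·τ³=147/128

  seg 0: a=-5 b=157/28 c=0 d=-59/112
  seg 1: a=2 b=-5/7 c=-177/56 d=113/112
  seg 2: a=-4 b=-5/4 c=81/28 d=-71/112
  seg 3: a=0 b=19/7 c=-51/56 d=17/112
S(13/2) = 147/128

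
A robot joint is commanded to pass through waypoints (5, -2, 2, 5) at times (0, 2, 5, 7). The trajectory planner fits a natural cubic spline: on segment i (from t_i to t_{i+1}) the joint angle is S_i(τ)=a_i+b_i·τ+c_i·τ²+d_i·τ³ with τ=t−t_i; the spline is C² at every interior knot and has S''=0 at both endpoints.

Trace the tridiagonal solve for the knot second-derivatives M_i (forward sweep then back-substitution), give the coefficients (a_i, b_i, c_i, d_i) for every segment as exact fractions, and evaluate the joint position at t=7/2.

Δ: Δ0=-7/2, Δ1=4/3, Δ2=3/2
row 1: diag=10, rhs=29; c'=3/10, d'=29/10
row 2: denom=10−3·3/10=91/10; d'=(1−3·29/10)/(91/10)=-11/13
back: M2=-11/13
back: M1=29/10−3/10·-11/13=41/13
M: M0=0, M1=41/13, M2=-11/13, M3=0
seg 0: a=5, c=M0/2=0, d=(M1−M0)/(6·2)=41/156, b=Δ0−h0·(2M0+M1)/6=-355/78
seg 1: a=-2, c=M1/2=41/26, d=(M2−M1)/(6·3)=-2/9, b=Δ1−h1·(2M1+M2)/6=-109/78
seg 2: a=2, c=M2/2=-11/26, d=(M3−M2)/(6·2)=11/156, b=Δ2−h2·(2M2+M3)/6=161/78
t_q=7/2 → seg 1, τ=3/2; S=-2+-109/78·τ+41/26·τ²+-2/9·τ³=-135/104

  seg 0: a=5 b=-355/78 c=0 d=41/156
  seg 1: a=-2 b=-109/78 c=41/26 d=-2/9
  seg 2: a=2 b=161/78 c=-11/26 d=11/156
S(7/2) = -135/104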